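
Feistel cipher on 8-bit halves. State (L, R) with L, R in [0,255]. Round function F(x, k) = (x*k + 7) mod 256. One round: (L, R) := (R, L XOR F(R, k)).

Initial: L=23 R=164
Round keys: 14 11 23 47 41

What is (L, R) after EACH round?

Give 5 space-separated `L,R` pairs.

Round 1 (k=14): L=164 R=232
Round 2 (k=11): L=232 R=91
Round 3 (k=23): L=91 R=220
Round 4 (k=47): L=220 R=48
Round 5 (k=41): L=48 R=107

Answer: 164,232 232,91 91,220 220,48 48,107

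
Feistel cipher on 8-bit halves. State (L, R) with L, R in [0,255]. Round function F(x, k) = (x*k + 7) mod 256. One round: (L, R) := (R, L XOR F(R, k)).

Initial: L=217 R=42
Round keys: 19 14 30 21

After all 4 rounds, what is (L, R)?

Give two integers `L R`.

Answer: 33 89

Derivation:
Round 1 (k=19): L=42 R=252
Round 2 (k=14): L=252 R=229
Round 3 (k=30): L=229 R=33
Round 4 (k=21): L=33 R=89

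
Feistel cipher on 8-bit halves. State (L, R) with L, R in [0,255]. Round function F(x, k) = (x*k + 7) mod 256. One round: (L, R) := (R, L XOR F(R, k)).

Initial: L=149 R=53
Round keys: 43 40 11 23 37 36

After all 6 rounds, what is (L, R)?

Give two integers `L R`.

Round 1 (k=43): L=53 R=123
Round 2 (k=40): L=123 R=10
Round 3 (k=11): L=10 R=14
Round 4 (k=23): L=14 R=67
Round 5 (k=37): L=67 R=184
Round 6 (k=36): L=184 R=164

Answer: 184 164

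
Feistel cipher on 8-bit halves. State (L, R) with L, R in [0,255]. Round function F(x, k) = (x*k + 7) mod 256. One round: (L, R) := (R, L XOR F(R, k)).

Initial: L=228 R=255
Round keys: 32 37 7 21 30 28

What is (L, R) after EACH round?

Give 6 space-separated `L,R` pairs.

Round 1 (k=32): L=255 R=3
Round 2 (k=37): L=3 R=137
Round 3 (k=7): L=137 R=197
Round 4 (k=21): L=197 R=185
Round 5 (k=30): L=185 R=112
Round 6 (k=28): L=112 R=254

Answer: 255,3 3,137 137,197 197,185 185,112 112,254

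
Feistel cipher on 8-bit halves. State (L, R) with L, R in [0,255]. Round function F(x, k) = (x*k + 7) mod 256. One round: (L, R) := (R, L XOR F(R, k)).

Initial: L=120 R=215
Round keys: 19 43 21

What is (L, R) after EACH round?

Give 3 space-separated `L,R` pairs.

Round 1 (k=19): L=215 R=132
Round 2 (k=43): L=132 R=228
Round 3 (k=21): L=228 R=63

Answer: 215,132 132,228 228,63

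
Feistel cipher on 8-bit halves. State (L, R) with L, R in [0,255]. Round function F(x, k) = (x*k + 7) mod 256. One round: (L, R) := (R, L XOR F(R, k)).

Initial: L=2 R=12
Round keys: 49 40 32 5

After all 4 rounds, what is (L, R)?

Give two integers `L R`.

Round 1 (k=49): L=12 R=81
Round 2 (k=40): L=81 R=163
Round 3 (k=32): L=163 R=54
Round 4 (k=5): L=54 R=182

Answer: 54 182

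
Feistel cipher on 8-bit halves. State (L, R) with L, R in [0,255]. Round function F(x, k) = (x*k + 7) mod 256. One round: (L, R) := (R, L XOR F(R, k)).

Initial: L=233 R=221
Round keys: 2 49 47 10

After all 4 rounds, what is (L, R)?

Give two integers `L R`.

Round 1 (k=2): L=221 R=40
Round 2 (k=49): L=40 R=114
Round 3 (k=47): L=114 R=221
Round 4 (k=10): L=221 R=219

Answer: 221 219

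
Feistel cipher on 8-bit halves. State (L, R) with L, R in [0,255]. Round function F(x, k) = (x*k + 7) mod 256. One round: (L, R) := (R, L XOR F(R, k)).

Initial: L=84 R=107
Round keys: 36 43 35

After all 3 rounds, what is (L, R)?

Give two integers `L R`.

Round 1 (k=36): L=107 R=71
Round 2 (k=43): L=71 R=159
Round 3 (k=35): L=159 R=131

Answer: 159 131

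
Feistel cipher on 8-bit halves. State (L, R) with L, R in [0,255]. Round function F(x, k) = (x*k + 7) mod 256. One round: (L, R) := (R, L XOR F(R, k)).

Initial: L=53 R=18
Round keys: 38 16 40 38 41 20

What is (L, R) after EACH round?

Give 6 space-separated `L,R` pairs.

Round 1 (k=38): L=18 R=134
Round 2 (k=16): L=134 R=117
Round 3 (k=40): L=117 R=201
Round 4 (k=38): L=201 R=168
Round 5 (k=41): L=168 R=38
Round 6 (k=20): L=38 R=87

Answer: 18,134 134,117 117,201 201,168 168,38 38,87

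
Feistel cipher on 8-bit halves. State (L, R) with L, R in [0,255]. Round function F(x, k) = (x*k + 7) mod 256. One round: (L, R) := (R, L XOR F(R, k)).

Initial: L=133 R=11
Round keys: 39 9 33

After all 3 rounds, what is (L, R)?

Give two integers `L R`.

Answer: 203 3

Derivation:
Round 1 (k=39): L=11 R=49
Round 2 (k=9): L=49 R=203
Round 3 (k=33): L=203 R=3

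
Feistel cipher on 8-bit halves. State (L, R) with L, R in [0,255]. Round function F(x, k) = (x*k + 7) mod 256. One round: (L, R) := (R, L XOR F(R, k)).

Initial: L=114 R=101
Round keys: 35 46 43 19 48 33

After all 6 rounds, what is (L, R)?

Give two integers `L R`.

Round 1 (k=35): L=101 R=164
Round 2 (k=46): L=164 R=26
Round 3 (k=43): L=26 R=193
Round 4 (k=19): L=193 R=64
Round 5 (k=48): L=64 R=198
Round 6 (k=33): L=198 R=205

Answer: 198 205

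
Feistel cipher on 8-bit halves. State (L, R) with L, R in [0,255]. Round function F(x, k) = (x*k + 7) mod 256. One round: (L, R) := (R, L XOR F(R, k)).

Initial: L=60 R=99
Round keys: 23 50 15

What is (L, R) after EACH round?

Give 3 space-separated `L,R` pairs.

Answer: 99,208 208,196 196,83

Derivation:
Round 1 (k=23): L=99 R=208
Round 2 (k=50): L=208 R=196
Round 3 (k=15): L=196 R=83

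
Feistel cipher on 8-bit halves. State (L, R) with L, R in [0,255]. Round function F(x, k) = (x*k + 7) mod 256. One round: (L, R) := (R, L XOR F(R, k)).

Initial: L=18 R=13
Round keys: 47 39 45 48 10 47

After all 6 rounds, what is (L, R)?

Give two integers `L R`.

Round 1 (k=47): L=13 R=120
Round 2 (k=39): L=120 R=66
Round 3 (k=45): L=66 R=217
Round 4 (k=48): L=217 R=245
Round 5 (k=10): L=245 R=64
Round 6 (k=47): L=64 R=50

Answer: 64 50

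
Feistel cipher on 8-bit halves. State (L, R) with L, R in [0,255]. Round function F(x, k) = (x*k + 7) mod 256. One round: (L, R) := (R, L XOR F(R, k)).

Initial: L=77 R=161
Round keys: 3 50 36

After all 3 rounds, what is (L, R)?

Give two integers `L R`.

Answer: 4 48

Derivation:
Round 1 (k=3): L=161 R=167
Round 2 (k=50): L=167 R=4
Round 3 (k=36): L=4 R=48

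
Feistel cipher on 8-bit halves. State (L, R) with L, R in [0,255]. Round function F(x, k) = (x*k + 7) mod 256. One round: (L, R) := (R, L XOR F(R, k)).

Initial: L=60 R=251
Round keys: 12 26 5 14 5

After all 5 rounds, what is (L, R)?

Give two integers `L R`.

Answer: 165 50

Derivation:
Round 1 (k=12): L=251 R=247
Round 2 (k=26): L=247 R=230
Round 3 (k=5): L=230 R=114
Round 4 (k=14): L=114 R=165
Round 5 (k=5): L=165 R=50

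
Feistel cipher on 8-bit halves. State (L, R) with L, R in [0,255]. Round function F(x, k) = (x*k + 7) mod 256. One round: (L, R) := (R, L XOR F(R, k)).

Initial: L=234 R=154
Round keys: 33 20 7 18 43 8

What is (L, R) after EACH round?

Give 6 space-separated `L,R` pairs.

Round 1 (k=33): L=154 R=11
Round 2 (k=20): L=11 R=121
Round 3 (k=7): L=121 R=93
Round 4 (k=18): L=93 R=232
Round 5 (k=43): L=232 R=162
Round 6 (k=8): L=162 R=255

Answer: 154,11 11,121 121,93 93,232 232,162 162,255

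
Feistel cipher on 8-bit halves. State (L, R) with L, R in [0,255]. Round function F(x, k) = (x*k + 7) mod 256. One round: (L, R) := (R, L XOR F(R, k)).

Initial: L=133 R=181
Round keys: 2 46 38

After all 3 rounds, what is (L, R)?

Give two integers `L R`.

Round 1 (k=2): L=181 R=244
Round 2 (k=46): L=244 R=106
Round 3 (k=38): L=106 R=55

Answer: 106 55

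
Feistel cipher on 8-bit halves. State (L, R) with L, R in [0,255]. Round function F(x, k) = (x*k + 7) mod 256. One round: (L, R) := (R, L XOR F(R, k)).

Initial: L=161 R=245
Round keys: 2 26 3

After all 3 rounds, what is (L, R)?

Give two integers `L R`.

Answer: 210 45

Derivation:
Round 1 (k=2): L=245 R=80
Round 2 (k=26): L=80 R=210
Round 3 (k=3): L=210 R=45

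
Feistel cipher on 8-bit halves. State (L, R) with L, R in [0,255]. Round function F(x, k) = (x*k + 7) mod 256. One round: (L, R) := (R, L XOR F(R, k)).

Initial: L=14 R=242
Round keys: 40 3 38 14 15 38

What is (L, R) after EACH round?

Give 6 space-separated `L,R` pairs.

Round 1 (k=40): L=242 R=217
Round 2 (k=3): L=217 R=96
Round 3 (k=38): L=96 R=158
Round 4 (k=14): L=158 R=203
Round 5 (k=15): L=203 R=114
Round 6 (k=38): L=114 R=56

Answer: 242,217 217,96 96,158 158,203 203,114 114,56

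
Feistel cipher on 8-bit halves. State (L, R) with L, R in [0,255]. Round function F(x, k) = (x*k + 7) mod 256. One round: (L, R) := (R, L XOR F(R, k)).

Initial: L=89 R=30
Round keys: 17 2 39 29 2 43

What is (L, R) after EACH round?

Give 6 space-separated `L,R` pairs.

Answer: 30,92 92,161 161,210 210,112 112,53 53,158

Derivation:
Round 1 (k=17): L=30 R=92
Round 2 (k=2): L=92 R=161
Round 3 (k=39): L=161 R=210
Round 4 (k=29): L=210 R=112
Round 5 (k=2): L=112 R=53
Round 6 (k=43): L=53 R=158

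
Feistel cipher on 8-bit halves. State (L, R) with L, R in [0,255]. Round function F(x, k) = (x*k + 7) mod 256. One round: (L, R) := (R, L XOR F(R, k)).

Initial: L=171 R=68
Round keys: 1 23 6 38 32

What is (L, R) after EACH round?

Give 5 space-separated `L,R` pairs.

Answer: 68,224 224,99 99,185 185,30 30,126

Derivation:
Round 1 (k=1): L=68 R=224
Round 2 (k=23): L=224 R=99
Round 3 (k=6): L=99 R=185
Round 4 (k=38): L=185 R=30
Round 5 (k=32): L=30 R=126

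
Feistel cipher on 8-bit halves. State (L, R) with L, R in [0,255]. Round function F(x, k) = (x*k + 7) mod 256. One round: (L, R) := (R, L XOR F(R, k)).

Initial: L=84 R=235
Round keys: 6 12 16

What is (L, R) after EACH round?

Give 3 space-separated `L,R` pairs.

Round 1 (k=6): L=235 R=221
Round 2 (k=12): L=221 R=136
Round 3 (k=16): L=136 R=90

Answer: 235,221 221,136 136,90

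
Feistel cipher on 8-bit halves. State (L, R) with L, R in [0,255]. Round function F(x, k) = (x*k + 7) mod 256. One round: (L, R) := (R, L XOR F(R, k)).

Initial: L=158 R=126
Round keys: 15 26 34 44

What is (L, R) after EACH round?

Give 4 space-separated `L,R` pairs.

Answer: 126,247 247,99 99,218 218,28

Derivation:
Round 1 (k=15): L=126 R=247
Round 2 (k=26): L=247 R=99
Round 3 (k=34): L=99 R=218
Round 4 (k=44): L=218 R=28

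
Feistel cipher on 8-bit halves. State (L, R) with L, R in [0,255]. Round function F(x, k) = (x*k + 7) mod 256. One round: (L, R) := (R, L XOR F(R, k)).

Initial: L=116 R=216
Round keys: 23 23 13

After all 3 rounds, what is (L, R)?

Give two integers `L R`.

Answer: 172 216

Derivation:
Round 1 (k=23): L=216 R=27
Round 2 (k=23): L=27 R=172
Round 3 (k=13): L=172 R=216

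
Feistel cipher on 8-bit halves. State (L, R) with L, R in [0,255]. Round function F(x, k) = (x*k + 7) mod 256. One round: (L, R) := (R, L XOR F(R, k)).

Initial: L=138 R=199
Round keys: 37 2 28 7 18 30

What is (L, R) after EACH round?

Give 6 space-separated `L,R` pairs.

Round 1 (k=37): L=199 R=64
Round 2 (k=2): L=64 R=64
Round 3 (k=28): L=64 R=71
Round 4 (k=7): L=71 R=184
Round 5 (k=18): L=184 R=176
Round 6 (k=30): L=176 R=31

Answer: 199,64 64,64 64,71 71,184 184,176 176,31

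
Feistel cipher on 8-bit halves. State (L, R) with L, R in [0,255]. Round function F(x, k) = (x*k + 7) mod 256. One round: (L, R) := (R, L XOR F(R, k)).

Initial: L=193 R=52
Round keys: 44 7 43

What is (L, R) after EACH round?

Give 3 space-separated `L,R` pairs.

Round 1 (k=44): L=52 R=54
Round 2 (k=7): L=54 R=181
Round 3 (k=43): L=181 R=88

Answer: 52,54 54,181 181,88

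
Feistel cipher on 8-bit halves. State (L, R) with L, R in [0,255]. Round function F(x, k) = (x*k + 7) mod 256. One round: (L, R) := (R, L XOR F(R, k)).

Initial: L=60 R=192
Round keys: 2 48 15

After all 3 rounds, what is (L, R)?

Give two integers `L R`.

Answer: 215 27

Derivation:
Round 1 (k=2): L=192 R=187
Round 2 (k=48): L=187 R=215
Round 3 (k=15): L=215 R=27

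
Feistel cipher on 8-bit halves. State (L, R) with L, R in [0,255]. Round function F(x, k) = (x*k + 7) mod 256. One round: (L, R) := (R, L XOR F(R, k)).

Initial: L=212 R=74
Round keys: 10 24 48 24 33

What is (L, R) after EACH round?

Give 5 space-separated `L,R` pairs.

Round 1 (k=10): L=74 R=63
Round 2 (k=24): L=63 R=165
Round 3 (k=48): L=165 R=200
Round 4 (k=24): L=200 R=98
Round 5 (k=33): L=98 R=97

Answer: 74,63 63,165 165,200 200,98 98,97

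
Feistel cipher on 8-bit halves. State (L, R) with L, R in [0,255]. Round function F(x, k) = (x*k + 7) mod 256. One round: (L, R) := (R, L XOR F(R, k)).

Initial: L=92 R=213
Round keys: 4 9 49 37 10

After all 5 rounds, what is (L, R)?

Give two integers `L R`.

Round 1 (k=4): L=213 R=7
Round 2 (k=9): L=7 R=147
Round 3 (k=49): L=147 R=45
Round 4 (k=37): L=45 R=27
Round 5 (k=10): L=27 R=56

Answer: 27 56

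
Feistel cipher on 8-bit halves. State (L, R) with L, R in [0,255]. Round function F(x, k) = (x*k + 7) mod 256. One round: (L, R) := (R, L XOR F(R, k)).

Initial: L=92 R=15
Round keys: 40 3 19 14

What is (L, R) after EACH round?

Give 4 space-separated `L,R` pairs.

Answer: 15,3 3,31 31,87 87,214

Derivation:
Round 1 (k=40): L=15 R=3
Round 2 (k=3): L=3 R=31
Round 3 (k=19): L=31 R=87
Round 4 (k=14): L=87 R=214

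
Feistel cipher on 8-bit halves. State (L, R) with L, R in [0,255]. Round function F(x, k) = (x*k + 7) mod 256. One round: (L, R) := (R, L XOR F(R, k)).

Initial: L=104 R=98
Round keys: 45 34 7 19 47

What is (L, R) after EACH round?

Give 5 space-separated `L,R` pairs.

Answer: 98,41 41,27 27,237 237,133 133,159

Derivation:
Round 1 (k=45): L=98 R=41
Round 2 (k=34): L=41 R=27
Round 3 (k=7): L=27 R=237
Round 4 (k=19): L=237 R=133
Round 5 (k=47): L=133 R=159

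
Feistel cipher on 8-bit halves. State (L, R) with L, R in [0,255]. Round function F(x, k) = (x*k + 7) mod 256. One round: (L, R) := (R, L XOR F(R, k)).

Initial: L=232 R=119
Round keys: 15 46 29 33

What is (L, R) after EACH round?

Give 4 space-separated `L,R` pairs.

Round 1 (k=15): L=119 R=232
Round 2 (k=46): L=232 R=192
Round 3 (k=29): L=192 R=47
Round 4 (k=33): L=47 R=214

Answer: 119,232 232,192 192,47 47,214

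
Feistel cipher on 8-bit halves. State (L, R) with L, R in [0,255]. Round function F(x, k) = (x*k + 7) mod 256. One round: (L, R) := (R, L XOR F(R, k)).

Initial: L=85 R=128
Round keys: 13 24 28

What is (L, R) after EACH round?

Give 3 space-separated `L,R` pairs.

Round 1 (k=13): L=128 R=210
Round 2 (k=24): L=210 R=55
Round 3 (k=28): L=55 R=217

Answer: 128,210 210,55 55,217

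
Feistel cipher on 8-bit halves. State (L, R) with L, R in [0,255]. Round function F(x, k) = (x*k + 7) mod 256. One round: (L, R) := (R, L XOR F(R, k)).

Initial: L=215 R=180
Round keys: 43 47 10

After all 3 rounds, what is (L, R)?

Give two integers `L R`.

Round 1 (k=43): L=180 R=148
Round 2 (k=47): L=148 R=135
Round 3 (k=10): L=135 R=217

Answer: 135 217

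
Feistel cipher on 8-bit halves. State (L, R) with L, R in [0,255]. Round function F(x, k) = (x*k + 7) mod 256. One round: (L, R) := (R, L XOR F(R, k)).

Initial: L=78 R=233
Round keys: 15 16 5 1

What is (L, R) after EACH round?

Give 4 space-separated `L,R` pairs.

Answer: 233,224 224,238 238,77 77,186

Derivation:
Round 1 (k=15): L=233 R=224
Round 2 (k=16): L=224 R=238
Round 3 (k=5): L=238 R=77
Round 4 (k=1): L=77 R=186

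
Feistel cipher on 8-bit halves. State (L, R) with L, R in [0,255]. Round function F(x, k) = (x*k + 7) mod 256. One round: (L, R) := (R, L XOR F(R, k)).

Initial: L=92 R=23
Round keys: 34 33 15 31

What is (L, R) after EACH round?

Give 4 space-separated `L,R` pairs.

Round 1 (k=34): L=23 R=73
Round 2 (k=33): L=73 R=103
Round 3 (k=15): L=103 R=89
Round 4 (k=31): L=89 R=169

Answer: 23,73 73,103 103,89 89,169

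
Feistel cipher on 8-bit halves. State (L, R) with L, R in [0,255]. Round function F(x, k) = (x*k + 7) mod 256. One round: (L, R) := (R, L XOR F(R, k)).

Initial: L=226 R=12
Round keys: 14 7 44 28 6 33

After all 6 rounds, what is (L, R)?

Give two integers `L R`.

Answer: 207 39

Derivation:
Round 1 (k=14): L=12 R=77
Round 2 (k=7): L=77 R=46
Round 3 (k=44): L=46 R=162
Round 4 (k=28): L=162 R=145
Round 5 (k=6): L=145 R=207
Round 6 (k=33): L=207 R=39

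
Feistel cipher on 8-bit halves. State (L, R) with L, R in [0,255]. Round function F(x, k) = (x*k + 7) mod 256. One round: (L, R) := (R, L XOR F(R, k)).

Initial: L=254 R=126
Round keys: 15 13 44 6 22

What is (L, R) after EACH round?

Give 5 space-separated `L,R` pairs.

Round 1 (k=15): L=126 R=151
Round 2 (k=13): L=151 R=204
Round 3 (k=44): L=204 R=128
Round 4 (k=6): L=128 R=203
Round 5 (k=22): L=203 R=249

Answer: 126,151 151,204 204,128 128,203 203,249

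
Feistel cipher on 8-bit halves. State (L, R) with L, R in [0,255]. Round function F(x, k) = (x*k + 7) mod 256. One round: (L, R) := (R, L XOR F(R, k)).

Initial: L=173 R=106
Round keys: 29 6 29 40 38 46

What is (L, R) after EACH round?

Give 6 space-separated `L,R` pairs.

Answer: 106,164 164,181 181,44 44,82 82,31 31,203

Derivation:
Round 1 (k=29): L=106 R=164
Round 2 (k=6): L=164 R=181
Round 3 (k=29): L=181 R=44
Round 4 (k=40): L=44 R=82
Round 5 (k=38): L=82 R=31
Round 6 (k=46): L=31 R=203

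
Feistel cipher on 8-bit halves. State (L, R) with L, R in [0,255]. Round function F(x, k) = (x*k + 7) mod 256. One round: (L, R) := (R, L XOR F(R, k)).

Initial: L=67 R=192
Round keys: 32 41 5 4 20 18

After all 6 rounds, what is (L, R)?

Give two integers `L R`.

Round 1 (k=32): L=192 R=68
Round 2 (k=41): L=68 R=43
Round 3 (k=5): L=43 R=154
Round 4 (k=4): L=154 R=68
Round 5 (k=20): L=68 R=205
Round 6 (k=18): L=205 R=53

Answer: 205 53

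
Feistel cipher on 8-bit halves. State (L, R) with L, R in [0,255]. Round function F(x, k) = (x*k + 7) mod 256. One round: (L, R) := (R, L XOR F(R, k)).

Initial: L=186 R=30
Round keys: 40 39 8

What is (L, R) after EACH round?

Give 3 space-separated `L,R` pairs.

Answer: 30,13 13,28 28,234

Derivation:
Round 1 (k=40): L=30 R=13
Round 2 (k=39): L=13 R=28
Round 3 (k=8): L=28 R=234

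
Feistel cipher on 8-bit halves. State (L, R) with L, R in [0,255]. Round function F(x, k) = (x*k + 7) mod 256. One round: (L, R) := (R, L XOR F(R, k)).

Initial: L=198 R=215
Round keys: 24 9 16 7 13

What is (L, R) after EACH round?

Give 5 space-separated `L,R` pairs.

Round 1 (k=24): L=215 R=233
Round 2 (k=9): L=233 R=239
Round 3 (k=16): L=239 R=30
Round 4 (k=7): L=30 R=54
Round 5 (k=13): L=54 R=219

Answer: 215,233 233,239 239,30 30,54 54,219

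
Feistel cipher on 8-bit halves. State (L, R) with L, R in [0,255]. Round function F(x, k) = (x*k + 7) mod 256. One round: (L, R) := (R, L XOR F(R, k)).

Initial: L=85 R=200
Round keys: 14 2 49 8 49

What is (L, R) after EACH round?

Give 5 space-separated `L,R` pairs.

Answer: 200,162 162,131 131,184 184,68 68,179

Derivation:
Round 1 (k=14): L=200 R=162
Round 2 (k=2): L=162 R=131
Round 3 (k=49): L=131 R=184
Round 4 (k=8): L=184 R=68
Round 5 (k=49): L=68 R=179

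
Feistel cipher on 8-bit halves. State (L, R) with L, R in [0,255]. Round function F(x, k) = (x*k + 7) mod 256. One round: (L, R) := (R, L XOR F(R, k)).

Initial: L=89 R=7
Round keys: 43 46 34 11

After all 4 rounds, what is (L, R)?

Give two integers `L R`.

Round 1 (k=43): L=7 R=109
Round 2 (k=46): L=109 R=154
Round 3 (k=34): L=154 R=22
Round 4 (k=11): L=22 R=99

Answer: 22 99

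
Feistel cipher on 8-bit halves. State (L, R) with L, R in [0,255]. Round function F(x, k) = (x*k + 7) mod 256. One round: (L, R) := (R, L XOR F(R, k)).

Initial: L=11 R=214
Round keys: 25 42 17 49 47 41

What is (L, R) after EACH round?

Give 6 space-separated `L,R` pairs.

Round 1 (k=25): L=214 R=230
Round 2 (k=42): L=230 R=21
Round 3 (k=17): L=21 R=138
Round 4 (k=49): L=138 R=100
Round 5 (k=47): L=100 R=233
Round 6 (k=41): L=233 R=60

Answer: 214,230 230,21 21,138 138,100 100,233 233,60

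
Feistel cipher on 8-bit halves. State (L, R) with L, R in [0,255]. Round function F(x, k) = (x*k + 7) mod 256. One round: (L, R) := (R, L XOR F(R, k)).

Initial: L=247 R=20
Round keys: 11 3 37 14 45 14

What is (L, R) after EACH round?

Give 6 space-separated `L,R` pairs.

Answer: 20,20 20,87 87,142 142,156 156,253 253,65

Derivation:
Round 1 (k=11): L=20 R=20
Round 2 (k=3): L=20 R=87
Round 3 (k=37): L=87 R=142
Round 4 (k=14): L=142 R=156
Round 5 (k=45): L=156 R=253
Round 6 (k=14): L=253 R=65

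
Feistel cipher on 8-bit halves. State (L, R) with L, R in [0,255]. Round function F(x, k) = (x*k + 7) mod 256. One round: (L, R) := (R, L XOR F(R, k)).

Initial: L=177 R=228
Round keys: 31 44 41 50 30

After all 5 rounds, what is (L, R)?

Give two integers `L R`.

Answer: 44 7

Derivation:
Round 1 (k=31): L=228 R=18
Round 2 (k=44): L=18 R=251
Round 3 (k=41): L=251 R=40
Round 4 (k=50): L=40 R=44
Round 5 (k=30): L=44 R=7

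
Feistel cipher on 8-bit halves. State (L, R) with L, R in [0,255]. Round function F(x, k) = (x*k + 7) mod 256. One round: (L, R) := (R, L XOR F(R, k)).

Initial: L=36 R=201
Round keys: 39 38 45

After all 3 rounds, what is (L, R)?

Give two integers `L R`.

Round 1 (k=39): L=201 R=130
Round 2 (k=38): L=130 R=154
Round 3 (k=45): L=154 R=155

Answer: 154 155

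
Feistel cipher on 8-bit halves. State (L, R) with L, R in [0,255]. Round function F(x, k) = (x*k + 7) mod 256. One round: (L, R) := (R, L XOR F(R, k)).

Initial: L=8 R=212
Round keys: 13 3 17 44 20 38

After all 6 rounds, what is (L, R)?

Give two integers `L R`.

Answer: 203 202

Derivation:
Round 1 (k=13): L=212 R=195
Round 2 (k=3): L=195 R=132
Round 3 (k=17): L=132 R=8
Round 4 (k=44): L=8 R=227
Round 5 (k=20): L=227 R=203
Round 6 (k=38): L=203 R=202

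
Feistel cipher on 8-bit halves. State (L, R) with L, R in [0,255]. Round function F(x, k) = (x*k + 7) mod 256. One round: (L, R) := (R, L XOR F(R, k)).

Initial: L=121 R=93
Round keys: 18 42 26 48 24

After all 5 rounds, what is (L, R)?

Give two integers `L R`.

Answer: 221 220

Derivation:
Round 1 (k=18): L=93 R=232
Round 2 (k=42): L=232 R=74
Round 3 (k=26): L=74 R=99
Round 4 (k=48): L=99 R=221
Round 5 (k=24): L=221 R=220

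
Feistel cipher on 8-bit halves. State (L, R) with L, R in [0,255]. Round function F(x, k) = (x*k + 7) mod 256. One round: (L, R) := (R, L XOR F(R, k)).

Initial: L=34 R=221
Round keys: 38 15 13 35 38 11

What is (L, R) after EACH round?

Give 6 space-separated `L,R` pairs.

Answer: 221,247 247,93 93,55 55,209 209,58 58,84

Derivation:
Round 1 (k=38): L=221 R=247
Round 2 (k=15): L=247 R=93
Round 3 (k=13): L=93 R=55
Round 4 (k=35): L=55 R=209
Round 5 (k=38): L=209 R=58
Round 6 (k=11): L=58 R=84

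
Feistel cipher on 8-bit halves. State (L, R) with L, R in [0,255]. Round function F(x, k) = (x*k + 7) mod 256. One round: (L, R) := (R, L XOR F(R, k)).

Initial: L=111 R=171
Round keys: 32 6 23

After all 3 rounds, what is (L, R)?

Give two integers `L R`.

Round 1 (k=32): L=171 R=8
Round 2 (k=6): L=8 R=156
Round 3 (k=23): L=156 R=3

Answer: 156 3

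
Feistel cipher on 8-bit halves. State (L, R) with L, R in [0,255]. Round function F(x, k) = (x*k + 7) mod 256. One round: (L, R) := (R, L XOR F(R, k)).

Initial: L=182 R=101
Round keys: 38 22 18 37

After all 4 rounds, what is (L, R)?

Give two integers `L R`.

Round 1 (k=38): L=101 R=179
Round 2 (k=22): L=179 R=12
Round 3 (k=18): L=12 R=108
Round 4 (k=37): L=108 R=175

Answer: 108 175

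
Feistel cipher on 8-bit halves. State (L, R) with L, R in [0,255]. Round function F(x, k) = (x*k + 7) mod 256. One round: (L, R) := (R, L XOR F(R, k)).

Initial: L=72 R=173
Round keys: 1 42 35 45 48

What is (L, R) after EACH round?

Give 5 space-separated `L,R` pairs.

Round 1 (k=1): L=173 R=252
Round 2 (k=42): L=252 R=242
Round 3 (k=35): L=242 R=225
Round 4 (k=45): L=225 R=102
Round 5 (k=48): L=102 R=198

Answer: 173,252 252,242 242,225 225,102 102,198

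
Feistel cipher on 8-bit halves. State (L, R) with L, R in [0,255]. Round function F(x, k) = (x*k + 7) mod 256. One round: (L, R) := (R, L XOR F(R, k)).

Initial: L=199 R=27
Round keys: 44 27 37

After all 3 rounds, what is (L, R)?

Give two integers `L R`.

Round 1 (k=44): L=27 R=108
Round 2 (k=27): L=108 R=112
Round 3 (k=37): L=112 R=91

Answer: 112 91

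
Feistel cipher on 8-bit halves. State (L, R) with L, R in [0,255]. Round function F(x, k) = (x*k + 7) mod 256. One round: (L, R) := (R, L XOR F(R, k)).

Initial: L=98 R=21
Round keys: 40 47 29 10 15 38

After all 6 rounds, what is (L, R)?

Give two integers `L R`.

Round 1 (k=40): L=21 R=45
Round 2 (k=47): L=45 R=95
Round 3 (k=29): L=95 R=231
Round 4 (k=10): L=231 R=82
Round 5 (k=15): L=82 R=50
Round 6 (k=38): L=50 R=33

Answer: 50 33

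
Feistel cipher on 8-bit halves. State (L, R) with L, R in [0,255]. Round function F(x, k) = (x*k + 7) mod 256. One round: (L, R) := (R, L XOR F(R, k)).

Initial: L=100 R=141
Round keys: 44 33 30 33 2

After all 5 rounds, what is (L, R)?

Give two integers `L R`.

Answer: 142 101

Derivation:
Round 1 (k=44): L=141 R=39
Round 2 (k=33): L=39 R=131
Round 3 (k=30): L=131 R=70
Round 4 (k=33): L=70 R=142
Round 5 (k=2): L=142 R=101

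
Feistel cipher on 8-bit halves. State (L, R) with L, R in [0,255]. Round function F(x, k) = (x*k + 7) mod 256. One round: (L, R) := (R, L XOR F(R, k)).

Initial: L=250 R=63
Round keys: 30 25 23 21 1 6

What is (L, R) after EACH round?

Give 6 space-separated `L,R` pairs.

Answer: 63,147 147,93 93,241 241,145 145,105 105,236

Derivation:
Round 1 (k=30): L=63 R=147
Round 2 (k=25): L=147 R=93
Round 3 (k=23): L=93 R=241
Round 4 (k=21): L=241 R=145
Round 5 (k=1): L=145 R=105
Round 6 (k=6): L=105 R=236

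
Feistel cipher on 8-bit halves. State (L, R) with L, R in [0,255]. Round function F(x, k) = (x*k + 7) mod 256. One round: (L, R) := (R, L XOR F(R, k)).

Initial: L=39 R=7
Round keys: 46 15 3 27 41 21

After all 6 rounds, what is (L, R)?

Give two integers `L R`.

Round 1 (k=46): L=7 R=110
Round 2 (k=15): L=110 R=126
Round 3 (k=3): L=126 R=239
Round 4 (k=27): L=239 R=66
Round 5 (k=41): L=66 R=118
Round 6 (k=21): L=118 R=247

Answer: 118 247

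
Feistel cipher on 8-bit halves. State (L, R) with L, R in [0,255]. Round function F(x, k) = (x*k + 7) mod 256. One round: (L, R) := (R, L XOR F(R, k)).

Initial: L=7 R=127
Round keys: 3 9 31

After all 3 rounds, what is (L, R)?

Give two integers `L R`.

Round 1 (k=3): L=127 R=131
Round 2 (k=9): L=131 R=221
Round 3 (k=31): L=221 R=73

Answer: 221 73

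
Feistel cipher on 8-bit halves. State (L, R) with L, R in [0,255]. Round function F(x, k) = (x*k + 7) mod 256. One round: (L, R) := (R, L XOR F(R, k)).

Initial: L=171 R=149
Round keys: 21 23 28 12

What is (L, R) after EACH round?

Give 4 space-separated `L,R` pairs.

Round 1 (k=21): L=149 R=235
Round 2 (k=23): L=235 R=177
Round 3 (k=28): L=177 R=136
Round 4 (k=12): L=136 R=214

Answer: 149,235 235,177 177,136 136,214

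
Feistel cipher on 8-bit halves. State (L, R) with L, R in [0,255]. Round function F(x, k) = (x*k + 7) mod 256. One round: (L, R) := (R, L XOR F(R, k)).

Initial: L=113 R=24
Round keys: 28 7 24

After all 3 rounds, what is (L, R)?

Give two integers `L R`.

Answer: 249 137

Derivation:
Round 1 (k=28): L=24 R=214
Round 2 (k=7): L=214 R=249
Round 3 (k=24): L=249 R=137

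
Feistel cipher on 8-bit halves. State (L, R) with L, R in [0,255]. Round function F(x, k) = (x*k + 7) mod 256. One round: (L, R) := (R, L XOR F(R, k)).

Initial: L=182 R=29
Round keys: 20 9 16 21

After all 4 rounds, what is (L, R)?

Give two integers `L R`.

Answer: 234 200

Derivation:
Round 1 (k=20): L=29 R=253
Round 2 (k=9): L=253 R=241
Round 3 (k=16): L=241 R=234
Round 4 (k=21): L=234 R=200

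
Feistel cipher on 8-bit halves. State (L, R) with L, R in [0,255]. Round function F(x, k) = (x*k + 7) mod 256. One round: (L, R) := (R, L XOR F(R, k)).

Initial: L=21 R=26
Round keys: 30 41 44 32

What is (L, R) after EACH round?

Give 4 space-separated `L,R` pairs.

Answer: 26,6 6,231 231,189 189,64

Derivation:
Round 1 (k=30): L=26 R=6
Round 2 (k=41): L=6 R=231
Round 3 (k=44): L=231 R=189
Round 4 (k=32): L=189 R=64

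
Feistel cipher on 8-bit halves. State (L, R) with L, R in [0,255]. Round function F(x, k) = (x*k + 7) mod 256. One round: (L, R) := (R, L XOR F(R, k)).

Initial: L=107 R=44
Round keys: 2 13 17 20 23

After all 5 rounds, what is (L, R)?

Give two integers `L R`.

Round 1 (k=2): L=44 R=52
Round 2 (k=13): L=52 R=135
Round 3 (k=17): L=135 R=202
Round 4 (k=20): L=202 R=72
Round 5 (k=23): L=72 R=181

Answer: 72 181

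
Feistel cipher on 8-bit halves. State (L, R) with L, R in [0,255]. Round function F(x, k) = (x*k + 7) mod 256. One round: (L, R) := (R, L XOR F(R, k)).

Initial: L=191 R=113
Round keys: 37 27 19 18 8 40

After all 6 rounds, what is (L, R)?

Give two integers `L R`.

Round 1 (k=37): L=113 R=227
Round 2 (k=27): L=227 R=137
Round 3 (k=19): L=137 R=209
Round 4 (k=18): L=209 R=48
Round 5 (k=8): L=48 R=86
Round 6 (k=40): L=86 R=71

Answer: 86 71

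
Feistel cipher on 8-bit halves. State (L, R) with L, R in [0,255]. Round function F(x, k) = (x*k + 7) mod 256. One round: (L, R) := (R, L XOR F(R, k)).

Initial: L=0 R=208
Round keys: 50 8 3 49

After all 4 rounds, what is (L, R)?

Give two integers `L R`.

Answer: 115 229

Derivation:
Round 1 (k=50): L=208 R=167
Round 2 (k=8): L=167 R=239
Round 3 (k=3): L=239 R=115
Round 4 (k=49): L=115 R=229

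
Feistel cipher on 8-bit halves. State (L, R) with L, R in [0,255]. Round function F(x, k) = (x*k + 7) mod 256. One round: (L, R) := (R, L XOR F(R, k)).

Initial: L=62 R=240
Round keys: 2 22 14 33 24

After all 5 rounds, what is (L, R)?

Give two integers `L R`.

Answer: 22 211

Derivation:
Round 1 (k=2): L=240 R=217
Round 2 (k=22): L=217 R=93
Round 3 (k=14): L=93 R=196
Round 4 (k=33): L=196 R=22
Round 5 (k=24): L=22 R=211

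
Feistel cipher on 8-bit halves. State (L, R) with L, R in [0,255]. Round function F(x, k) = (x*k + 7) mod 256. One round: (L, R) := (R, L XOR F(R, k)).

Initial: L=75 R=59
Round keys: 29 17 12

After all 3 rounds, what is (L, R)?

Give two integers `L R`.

Answer: 239 198

Derivation:
Round 1 (k=29): L=59 R=253
Round 2 (k=17): L=253 R=239
Round 3 (k=12): L=239 R=198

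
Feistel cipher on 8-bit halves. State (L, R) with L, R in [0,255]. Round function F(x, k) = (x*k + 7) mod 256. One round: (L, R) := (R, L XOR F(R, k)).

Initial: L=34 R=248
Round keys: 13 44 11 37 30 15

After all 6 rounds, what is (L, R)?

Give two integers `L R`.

Round 1 (k=13): L=248 R=189
Round 2 (k=44): L=189 R=123
Round 3 (k=11): L=123 R=237
Round 4 (k=37): L=237 R=51
Round 5 (k=30): L=51 R=236
Round 6 (k=15): L=236 R=232

Answer: 236 232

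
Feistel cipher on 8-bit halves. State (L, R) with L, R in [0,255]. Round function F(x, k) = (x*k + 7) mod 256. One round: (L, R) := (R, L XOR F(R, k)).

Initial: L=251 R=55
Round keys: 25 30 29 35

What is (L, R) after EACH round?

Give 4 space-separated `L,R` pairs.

Round 1 (k=25): L=55 R=157
Round 2 (k=30): L=157 R=90
Round 3 (k=29): L=90 R=164
Round 4 (k=35): L=164 R=41

Answer: 55,157 157,90 90,164 164,41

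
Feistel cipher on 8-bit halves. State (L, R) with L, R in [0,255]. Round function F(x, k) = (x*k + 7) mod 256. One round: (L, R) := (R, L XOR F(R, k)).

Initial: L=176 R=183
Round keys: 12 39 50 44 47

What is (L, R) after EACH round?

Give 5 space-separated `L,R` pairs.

Answer: 183,43 43,35 35,246 246,108 108,45

Derivation:
Round 1 (k=12): L=183 R=43
Round 2 (k=39): L=43 R=35
Round 3 (k=50): L=35 R=246
Round 4 (k=44): L=246 R=108
Round 5 (k=47): L=108 R=45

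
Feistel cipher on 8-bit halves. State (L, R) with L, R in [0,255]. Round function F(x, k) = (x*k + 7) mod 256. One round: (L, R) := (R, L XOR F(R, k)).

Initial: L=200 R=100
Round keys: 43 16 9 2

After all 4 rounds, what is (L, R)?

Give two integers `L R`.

Round 1 (k=43): L=100 R=27
Round 2 (k=16): L=27 R=211
Round 3 (k=9): L=211 R=105
Round 4 (k=2): L=105 R=10

Answer: 105 10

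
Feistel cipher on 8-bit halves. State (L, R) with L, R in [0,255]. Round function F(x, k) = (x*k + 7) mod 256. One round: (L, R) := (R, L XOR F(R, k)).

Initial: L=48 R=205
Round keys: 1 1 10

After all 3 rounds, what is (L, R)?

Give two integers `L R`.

Answer: 38 103

Derivation:
Round 1 (k=1): L=205 R=228
Round 2 (k=1): L=228 R=38
Round 3 (k=10): L=38 R=103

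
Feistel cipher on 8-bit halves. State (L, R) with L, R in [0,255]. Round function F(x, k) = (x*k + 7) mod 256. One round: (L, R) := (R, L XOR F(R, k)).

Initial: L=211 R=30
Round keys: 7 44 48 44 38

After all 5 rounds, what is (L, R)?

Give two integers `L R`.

Answer: 34 46

Derivation:
Round 1 (k=7): L=30 R=10
Round 2 (k=44): L=10 R=161
Round 3 (k=48): L=161 R=61
Round 4 (k=44): L=61 R=34
Round 5 (k=38): L=34 R=46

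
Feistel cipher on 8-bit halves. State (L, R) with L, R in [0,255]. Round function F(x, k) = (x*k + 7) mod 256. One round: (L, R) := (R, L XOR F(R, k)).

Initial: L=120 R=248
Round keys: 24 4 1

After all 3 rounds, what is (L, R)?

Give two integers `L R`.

Round 1 (k=24): L=248 R=63
Round 2 (k=4): L=63 R=251
Round 3 (k=1): L=251 R=61

Answer: 251 61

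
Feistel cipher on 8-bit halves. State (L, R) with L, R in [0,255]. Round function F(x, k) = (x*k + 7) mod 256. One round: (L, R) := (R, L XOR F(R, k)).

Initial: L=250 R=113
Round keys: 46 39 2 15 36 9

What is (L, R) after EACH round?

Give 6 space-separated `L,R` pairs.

Answer: 113,175 175,193 193,38 38,128 128,33 33,176

Derivation:
Round 1 (k=46): L=113 R=175
Round 2 (k=39): L=175 R=193
Round 3 (k=2): L=193 R=38
Round 4 (k=15): L=38 R=128
Round 5 (k=36): L=128 R=33
Round 6 (k=9): L=33 R=176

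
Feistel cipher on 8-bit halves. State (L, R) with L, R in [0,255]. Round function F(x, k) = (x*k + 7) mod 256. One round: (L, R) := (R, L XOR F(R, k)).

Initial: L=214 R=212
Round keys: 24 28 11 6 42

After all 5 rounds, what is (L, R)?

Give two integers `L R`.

Round 1 (k=24): L=212 R=49
Round 2 (k=28): L=49 R=183
Round 3 (k=11): L=183 R=213
Round 4 (k=6): L=213 R=178
Round 5 (k=42): L=178 R=238

Answer: 178 238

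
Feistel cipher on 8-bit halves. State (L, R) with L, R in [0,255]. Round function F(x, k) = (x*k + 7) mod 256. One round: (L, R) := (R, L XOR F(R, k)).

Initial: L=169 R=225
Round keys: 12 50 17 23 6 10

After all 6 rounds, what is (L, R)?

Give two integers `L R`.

Round 1 (k=12): L=225 R=58
Round 2 (k=50): L=58 R=186
Round 3 (k=17): L=186 R=91
Round 4 (k=23): L=91 R=142
Round 5 (k=6): L=142 R=0
Round 6 (k=10): L=0 R=137

Answer: 0 137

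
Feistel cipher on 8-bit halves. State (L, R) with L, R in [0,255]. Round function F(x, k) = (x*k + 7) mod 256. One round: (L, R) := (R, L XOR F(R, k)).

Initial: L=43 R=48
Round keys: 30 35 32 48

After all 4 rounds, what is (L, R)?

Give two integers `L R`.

Round 1 (k=30): L=48 R=140
Round 2 (k=35): L=140 R=27
Round 3 (k=32): L=27 R=235
Round 4 (k=48): L=235 R=12

Answer: 235 12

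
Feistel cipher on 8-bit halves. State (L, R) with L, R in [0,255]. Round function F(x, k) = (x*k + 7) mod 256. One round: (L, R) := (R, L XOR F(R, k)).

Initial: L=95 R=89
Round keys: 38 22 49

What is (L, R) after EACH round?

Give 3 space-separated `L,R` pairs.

Answer: 89,98 98,42 42,115

Derivation:
Round 1 (k=38): L=89 R=98
Round 2 (k=22): L=98 R=42
Round 3 (k=49): L=42 R=115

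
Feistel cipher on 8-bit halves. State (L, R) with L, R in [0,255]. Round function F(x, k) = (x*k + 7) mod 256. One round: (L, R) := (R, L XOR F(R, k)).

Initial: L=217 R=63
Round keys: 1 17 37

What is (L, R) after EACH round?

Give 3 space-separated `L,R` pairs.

Round 1 (k=1): L=63 R=159
Round 2 (k=17): L=159 R=169
Round 3 (k=37): L=169 R=235

Answer: 63,159 159,169 169,235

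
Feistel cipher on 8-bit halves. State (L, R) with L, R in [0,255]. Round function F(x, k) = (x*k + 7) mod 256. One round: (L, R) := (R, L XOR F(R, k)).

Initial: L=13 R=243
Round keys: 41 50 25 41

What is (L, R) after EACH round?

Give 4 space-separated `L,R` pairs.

Answer: 243,255 255,38 38,66 66,191

Derivation:
Round 1 (k=41): L=243 R=255
Round 2 (k=50): L=255 R=38
Round 3 (k=25): L=38 R=66
Round 4 (k=41): L=66 R=191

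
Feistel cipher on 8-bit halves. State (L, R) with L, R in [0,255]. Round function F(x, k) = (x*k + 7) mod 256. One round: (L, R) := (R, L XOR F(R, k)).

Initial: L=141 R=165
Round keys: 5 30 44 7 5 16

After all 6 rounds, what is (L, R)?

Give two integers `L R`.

Round 1 (k=5): L=165 R=205
Round 2 (k=30): L=205 R=168
Round 3 (k=44): L=168 R=42
Round 4 (k=7): L=42 R=133
Round 5 (k=5): L=133 R=138
Round 6 (k=16): L=138 R=34

Answer: 138 34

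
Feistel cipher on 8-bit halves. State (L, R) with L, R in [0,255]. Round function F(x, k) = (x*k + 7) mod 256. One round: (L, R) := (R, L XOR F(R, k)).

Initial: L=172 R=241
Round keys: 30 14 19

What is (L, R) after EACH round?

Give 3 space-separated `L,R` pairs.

Round 1 (k=30): L=241 R=233
Round 2 (k=14): L=233 R=52
Round 3 (k=19): L=52 R=10

Answer: 241,233 233,52 52,10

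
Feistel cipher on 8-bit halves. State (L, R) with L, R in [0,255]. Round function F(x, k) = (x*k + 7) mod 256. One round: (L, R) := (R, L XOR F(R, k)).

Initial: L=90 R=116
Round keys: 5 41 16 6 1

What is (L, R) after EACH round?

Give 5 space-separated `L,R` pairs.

Round 1 (k=5): L=116 R=17
Round 2 (k=41): L=17 R=180
Round 3 (k=16): L=180 R=86
Round 4 (k=6): L=86 R=191
Round 5 (k=1): L=191 R=144

Answer: 116,17 17,180 180,86 86,191 191,144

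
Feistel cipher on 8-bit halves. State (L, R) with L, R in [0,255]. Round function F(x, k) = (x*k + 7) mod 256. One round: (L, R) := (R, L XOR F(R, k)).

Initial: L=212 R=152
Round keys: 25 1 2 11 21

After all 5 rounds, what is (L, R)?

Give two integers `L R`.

Round 1 (k=25): L=152 R=11
Round 2 (k=1): L=11 R=138
Round 3 (k=2): L=138 R=16
Round 4 (k=11): L=16 R=61
Round 5 (k=21): L=61 R=24

Answer: 61 24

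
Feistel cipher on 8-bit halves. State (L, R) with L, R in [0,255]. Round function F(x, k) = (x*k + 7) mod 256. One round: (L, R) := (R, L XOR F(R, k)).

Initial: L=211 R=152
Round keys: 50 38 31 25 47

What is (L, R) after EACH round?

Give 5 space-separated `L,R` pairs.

Round 1 (k=50): L=152 R=100
Round 2 (k=38): L=100 R=71
Round 3 (k=31): L=71 R=196
Round 4 (k=25): L=196 R=108
Round 5 (k=47): L=108 R=31

Answer: 152,100 100,71 71,196 196,108 108,31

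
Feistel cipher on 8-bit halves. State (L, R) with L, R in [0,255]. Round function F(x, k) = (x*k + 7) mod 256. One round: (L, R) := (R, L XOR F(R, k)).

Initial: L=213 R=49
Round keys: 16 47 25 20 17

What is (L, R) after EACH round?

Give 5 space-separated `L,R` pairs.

Round 1 (k=16): L=49 R=194
Round 2 (k=47): L=194 R=148
Round 3 (k=25): L=148 R=185
Round 4 (k=20): L=185 R=239
Round 5 (k=17): L=239 R=95

Answer: 49,194 194,148 148,185 185,239 239,95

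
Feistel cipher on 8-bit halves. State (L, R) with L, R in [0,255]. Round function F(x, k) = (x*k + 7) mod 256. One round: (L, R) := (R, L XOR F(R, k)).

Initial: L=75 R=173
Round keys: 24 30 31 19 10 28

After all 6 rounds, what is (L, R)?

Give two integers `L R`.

Round 1 (k=24): L=173 R=116
Round 2 (k=30): L=116 R=50
Round 3 (k=31): L=50 R=97
Round 4 (k=19): L=97 R=8
Round 5 (k=10): L=8 R=54
Round 6 (k=28): L=54 R=231

Answer: 54 231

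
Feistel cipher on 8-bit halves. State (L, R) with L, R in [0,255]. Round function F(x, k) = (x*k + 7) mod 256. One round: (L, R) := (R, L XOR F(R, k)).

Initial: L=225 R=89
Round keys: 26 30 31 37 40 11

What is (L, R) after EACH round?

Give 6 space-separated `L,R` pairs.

Answer: 89,240 240,126 126,185 185,186 186,174 174,59

Derivation:
Round 1 (k=26): L=89 R=240
Round 2 (k=30): L=240 R=126
Round 3 (k=31): L=126 R=185
Round 4 (k=37): L=185 R=186
Round 5 (k=40): L=186 R=174
Round 6 (k=11): L=174 R=59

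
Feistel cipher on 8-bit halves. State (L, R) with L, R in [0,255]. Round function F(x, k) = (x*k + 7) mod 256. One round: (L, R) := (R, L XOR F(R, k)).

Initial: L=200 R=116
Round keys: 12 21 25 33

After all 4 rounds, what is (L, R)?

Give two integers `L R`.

Answer: 226 239

Derivation:
Round 1 (k=12): L=116 R=191
Round 2 (k=21): L=191 R=198
Round 3 (k=25): L=198 R=226
Round 4 (k=33): L=226 R=239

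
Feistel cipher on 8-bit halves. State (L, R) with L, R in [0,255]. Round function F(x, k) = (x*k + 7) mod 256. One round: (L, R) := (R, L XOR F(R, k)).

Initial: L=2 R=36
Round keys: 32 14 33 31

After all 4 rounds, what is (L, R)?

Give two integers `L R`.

Round 1 (k=32): L=36 R=133
Round 2 (k=14): L=133 R=105
Round 3 (k=33): L=105 R=21
Round 4 (k=31): L=21 R=251

Answer: 21 251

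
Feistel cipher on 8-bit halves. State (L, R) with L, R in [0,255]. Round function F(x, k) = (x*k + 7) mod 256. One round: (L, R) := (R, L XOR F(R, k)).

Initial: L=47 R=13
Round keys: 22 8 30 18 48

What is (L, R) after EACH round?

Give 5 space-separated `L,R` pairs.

Answer: 13,10 10,90 90,153 153,147 147,14

Derivation:
Round 1 (k=22): L=13 R=10
Round 2 (k=8): L=10 R=90
Round 3 (k=30): L=90 R=153
Round 4 (k=18): L=153 R=147
Round 5 (k=48): L=147 R=14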